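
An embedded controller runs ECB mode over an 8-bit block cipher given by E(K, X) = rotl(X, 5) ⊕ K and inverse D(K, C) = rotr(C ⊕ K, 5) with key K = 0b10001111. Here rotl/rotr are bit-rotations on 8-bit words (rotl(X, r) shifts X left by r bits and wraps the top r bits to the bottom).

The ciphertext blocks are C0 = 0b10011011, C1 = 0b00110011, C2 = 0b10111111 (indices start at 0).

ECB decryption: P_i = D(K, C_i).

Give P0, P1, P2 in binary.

P0 = 0b10100000, P1 = 0b11100101, P2 = 0b10000001

P0: D(K, 0b10011011) = 0b10100000.
P1: D(K, 0b00110011) = 0b11100101.
P2: D(K, 0b10111111) = 0b10000001.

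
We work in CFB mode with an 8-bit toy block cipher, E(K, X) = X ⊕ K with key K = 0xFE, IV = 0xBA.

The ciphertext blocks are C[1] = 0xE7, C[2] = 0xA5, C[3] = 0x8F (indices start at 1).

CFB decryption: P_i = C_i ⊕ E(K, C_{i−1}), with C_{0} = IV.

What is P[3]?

P[3] = 0xD4

P[3]: E(K, 0xA5) = 0x5B; 0x8F ⊕ 0x5B = 0xD4.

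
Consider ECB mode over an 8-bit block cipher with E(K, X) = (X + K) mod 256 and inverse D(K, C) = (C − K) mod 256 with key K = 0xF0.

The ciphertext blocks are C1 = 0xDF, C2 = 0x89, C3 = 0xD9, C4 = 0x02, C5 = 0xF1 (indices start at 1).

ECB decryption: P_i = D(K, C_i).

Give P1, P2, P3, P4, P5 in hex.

P1: D(K, 0xDF) = 0xEF.
P2: D(K, 0x89) = 0x99.
P3: D(K, 0xD9) = 0xE9.
P4: D(K, 0x02) = 0x12.
P5: D(K, 0xF1) = 0x01.

P1 = 0xEF, P2 = 0x99, P3 = 0xE9, P4 = 0x12, P5 = 0x01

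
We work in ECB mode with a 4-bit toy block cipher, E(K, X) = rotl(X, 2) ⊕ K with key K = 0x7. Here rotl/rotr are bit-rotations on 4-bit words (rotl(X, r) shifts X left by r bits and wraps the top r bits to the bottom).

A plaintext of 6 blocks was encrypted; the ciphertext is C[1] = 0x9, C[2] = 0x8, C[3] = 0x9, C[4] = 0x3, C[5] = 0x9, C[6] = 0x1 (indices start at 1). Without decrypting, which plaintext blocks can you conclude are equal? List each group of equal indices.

P[1] = P[3] = P[5]

ECB encrypts each block independently with the same key, so equal ciphertext blocks imply equal plaintext blocks.
C[1] = C[3] = C[5] = 0x9, so P[1] = P[3] = P[5].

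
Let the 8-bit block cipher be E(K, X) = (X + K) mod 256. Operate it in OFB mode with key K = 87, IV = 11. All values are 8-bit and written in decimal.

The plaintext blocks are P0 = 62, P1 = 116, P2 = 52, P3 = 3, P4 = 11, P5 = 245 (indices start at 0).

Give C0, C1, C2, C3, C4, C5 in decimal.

OFB encryption: S_i = E(K, S_{i−1}) with S_{−1} = IV; C_i = P_i ⊕ S_i.
C0: S = E(K, 11) = 98; 62 ⊕ 98 = 92.
C1: S = E(K, 98) = 185; 116 ⊕ 185 = 205.
C2: S = E(K, 185) = 16; 52 ⊕ 16 = 36.
C3: S = E(K, 16) = 103; 3 ⊕ 103 = 100.
C4: S = E(K, 103) = 190; 11 ⊕ 190 = 181.
C5: S = E(K, 190) = 21; 245 ⊕ 21 = 224.

C0 = 92, C1 = 205, C2 = 36, C3 = 100, C4 = 181, C5 = 224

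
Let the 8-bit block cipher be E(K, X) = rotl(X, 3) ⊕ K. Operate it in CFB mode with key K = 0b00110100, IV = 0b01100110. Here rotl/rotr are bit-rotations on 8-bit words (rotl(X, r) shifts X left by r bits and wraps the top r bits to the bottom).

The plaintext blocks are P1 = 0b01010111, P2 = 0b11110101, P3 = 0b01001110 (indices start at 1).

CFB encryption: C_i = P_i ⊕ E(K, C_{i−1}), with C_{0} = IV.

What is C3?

C3 = 0b01100000

C1: E(K, 0b01100110) = 0b00000111; 0b01010111 ⊕ 0b00000111 = 0b01010000.
C2: E(K, 0b01010000) = 0b10110110; 0b11110101 ⊕ 0b10110110 = 0b01000011.
C3: E(K, 0b01000011) = 0b00101110; 0b01001110 ⊕ 0b00101110 = 0b01100000.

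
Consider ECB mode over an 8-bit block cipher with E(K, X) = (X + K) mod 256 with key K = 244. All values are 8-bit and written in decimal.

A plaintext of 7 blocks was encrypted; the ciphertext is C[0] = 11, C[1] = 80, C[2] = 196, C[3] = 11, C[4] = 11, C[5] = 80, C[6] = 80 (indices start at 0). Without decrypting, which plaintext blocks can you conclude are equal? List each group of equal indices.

ECB encrypts each block independently with the same key, so equal ciphertext blocks imply equal plaintext blocks.
C[0] = C[3] = C[4] = 11, so P[0] = P[3] = P[4].
C[1] = C[5] = C[6] = 80, so P[1] = P[5] = P[6].

P[0] = P[3] = P[4]; P[1] = P[5] = P[6]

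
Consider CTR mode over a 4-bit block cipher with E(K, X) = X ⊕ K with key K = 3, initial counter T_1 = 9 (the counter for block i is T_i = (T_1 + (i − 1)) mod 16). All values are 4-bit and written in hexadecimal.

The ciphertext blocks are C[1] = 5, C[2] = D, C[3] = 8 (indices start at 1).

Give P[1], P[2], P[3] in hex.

P[1] = F, P[2] = 4, P[3] = 0

CTR decryption: S_i = E(K, T_i) where T_i is the counter for block i; P_i = C_i ⊕ S_i.
P[1]: T = 9, S = E(K, T) = A; 5 ⊕ A = F.
P[2]: T = A, S = E(K, T) = 9; D ⊕ 9 = 4.
P[3]: T = B, S = E(K, T) = 8; 8 ⊕ 8 = 0.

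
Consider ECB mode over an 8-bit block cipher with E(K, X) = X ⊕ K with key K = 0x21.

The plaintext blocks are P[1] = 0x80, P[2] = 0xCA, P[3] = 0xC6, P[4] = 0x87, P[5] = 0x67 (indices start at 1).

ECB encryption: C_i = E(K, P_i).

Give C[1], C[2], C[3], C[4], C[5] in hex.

C[1]: E(K, 0x80) = 0xA1.
C[2]: E(K, 0xCA) = 0xEB.
C[3]: E(K, 0xC6) = 0xE7.
C[4]: E(K, 0x87) = 0xA6.
C[5]: E(K, 0x67) = 0x46.

C[1] = 0xA1, C[2] = 0xEB, C[3] = 0xE7, C[4] = 0xA6, C[5] = 0x46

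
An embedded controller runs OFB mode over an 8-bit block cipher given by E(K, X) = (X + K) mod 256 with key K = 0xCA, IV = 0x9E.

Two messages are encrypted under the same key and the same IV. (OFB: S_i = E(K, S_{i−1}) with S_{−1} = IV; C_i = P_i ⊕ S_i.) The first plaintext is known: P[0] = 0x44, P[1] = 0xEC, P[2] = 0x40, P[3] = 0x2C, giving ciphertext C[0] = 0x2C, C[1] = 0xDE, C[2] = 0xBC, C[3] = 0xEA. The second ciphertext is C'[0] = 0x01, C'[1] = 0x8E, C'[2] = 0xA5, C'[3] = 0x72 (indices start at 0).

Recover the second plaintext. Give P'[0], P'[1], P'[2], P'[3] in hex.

P'[0] = 0x69, P'[1] = 0xBC, P'[2] = 0x59, P'[3] = 0xB4

In OFB with a reused IV, both messages share the same keystream S_i, so C_i ⊕ C'_i = P_i ⊕ P'_i and thus P'_i = P_i ⊕ C_i ⊕ C'_i.
P'[0]: 0x44 ⊕ 0x2C ⊕ 0x01 = 0x69.
P'[1]: 0xEC ⊕ 0xDE ⊕ 0x8E = 0xBC.
P'[2]: 0x40 ⊕ 0xBC ⊕ 0xA5 = 0x59.
P'[3]: 0x2C ⊕ 0xEA ⊕ 0x72 = 0xB4.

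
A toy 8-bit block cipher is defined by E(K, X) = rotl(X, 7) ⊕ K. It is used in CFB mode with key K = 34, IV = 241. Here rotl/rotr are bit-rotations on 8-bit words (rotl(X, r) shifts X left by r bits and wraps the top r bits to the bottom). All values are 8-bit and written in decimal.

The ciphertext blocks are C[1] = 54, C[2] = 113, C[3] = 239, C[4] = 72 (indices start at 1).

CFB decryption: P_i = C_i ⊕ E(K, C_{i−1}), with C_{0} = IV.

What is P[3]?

P[3] = 117

P[3]: E(K, 113) = 154; 239 ⊕ 154 = 117.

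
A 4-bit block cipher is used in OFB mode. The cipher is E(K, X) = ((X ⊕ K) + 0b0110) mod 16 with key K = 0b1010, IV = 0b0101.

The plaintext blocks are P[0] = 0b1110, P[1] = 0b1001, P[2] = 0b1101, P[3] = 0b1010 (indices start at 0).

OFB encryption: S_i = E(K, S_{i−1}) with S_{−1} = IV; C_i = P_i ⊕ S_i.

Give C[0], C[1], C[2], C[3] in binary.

C[0] = 0b1011, C[1] = 0b1100, C[2] = 0b1000, C[3] = 0b1111

C[0]: S = E(K, 0b0101) = 0b0101; 0b1110 ⊕ 0b0101 = 0b1011.
C[1]: S = E(K, 0b0101) = 0b0101; 0b1001 ⊕ 0b0101 = 0b1100.
C[2]: S = E(K, 0b0101) = 0b0101; 0b1101 ⊕ 0b0101 = 0b1000.
C[3]: S = E(K, 0b0101) = 0b0101; 0b1010 ⊕ 0b0101 = 0b1111.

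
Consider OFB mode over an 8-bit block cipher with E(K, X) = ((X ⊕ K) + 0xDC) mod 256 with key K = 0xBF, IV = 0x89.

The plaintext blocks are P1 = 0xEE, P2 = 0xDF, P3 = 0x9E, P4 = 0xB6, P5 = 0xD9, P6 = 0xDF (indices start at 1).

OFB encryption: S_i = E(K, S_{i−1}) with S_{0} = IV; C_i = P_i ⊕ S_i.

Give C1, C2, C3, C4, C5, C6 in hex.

C1: S = E(K, 0x89) = 0x12; 0xEE ⊕ 0x12 = 0xFC.
C2: S = E(K, 0x12) = 0x89; 0xDF ⊕ 0x89 = 0x56.
C3: S = E(K, 0x89) = 0x12; 0x9E ⊕ 0x12 = 0x8C.
C4: S = E(K, 0x12) = 0x89; 0xB6 ⊕ 0x89 = 0x3F.
C5: S = E(K, 0x89) = 0x12; 0xD9 ⊕ 0x12 = 0xCB.
C6: S = E(K, 0x12) = 0x89; 0xDF ⊕ 0x89 = 0x56.

C1 = 0xFC, C2 = 0x56, C3 = 0x8C, C4 = 0x3F, C5 = 0xCB, C6 = 0x56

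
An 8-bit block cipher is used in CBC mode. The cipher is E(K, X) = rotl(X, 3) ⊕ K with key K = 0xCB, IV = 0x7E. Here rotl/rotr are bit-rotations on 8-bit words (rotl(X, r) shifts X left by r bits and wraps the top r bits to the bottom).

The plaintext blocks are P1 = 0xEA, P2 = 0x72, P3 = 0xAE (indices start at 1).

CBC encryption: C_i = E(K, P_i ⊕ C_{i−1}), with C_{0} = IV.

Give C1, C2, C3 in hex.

C1 = 0x6F, C2 = 0x23, C3 = 0xA7

C1: P1 ⊕ 0x7E = 0x94; E(K, 0x94) = 0x6F.
C2: P2 ⊕ 0x6F = 0x1D; E(K, 0x1D) = 0x23.
C3: P3 ⊕ 0x23 = 0x8D; E(K, 0x8D) = 0xA7.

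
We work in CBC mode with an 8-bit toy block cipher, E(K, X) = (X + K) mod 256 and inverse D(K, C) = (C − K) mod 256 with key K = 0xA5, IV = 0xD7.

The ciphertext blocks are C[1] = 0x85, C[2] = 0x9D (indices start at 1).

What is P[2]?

P[2] = 0x7D

CBC decryption: P_i = D(K, C_i) ⊕ C_{i−1}, with C_{0} = IV.
P[2]: D(K, 0x9D) = 0xF8; 0xF8 ⊕ 0x85 = 0x7D.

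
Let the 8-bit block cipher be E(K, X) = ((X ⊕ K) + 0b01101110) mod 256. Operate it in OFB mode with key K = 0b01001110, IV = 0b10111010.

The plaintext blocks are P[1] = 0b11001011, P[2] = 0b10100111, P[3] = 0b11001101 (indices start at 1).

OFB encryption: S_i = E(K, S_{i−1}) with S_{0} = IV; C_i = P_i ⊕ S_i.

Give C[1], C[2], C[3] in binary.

C[1] = 0b10101001, C[2] = 0b00111101, C[3] = 0b10001111

C[1]: S = E(K, 0b10111010) = 0b01100010; 0b11001011 ⊕ 0b01100010 = 0b10101001.
C[2]: S = E(K, 0b01100010) = 0b10011010; 0b10100111 ⊕ 0b10011010 = 0b00111101.
C[3]: S = E(K, 0b10011010) = 0b01000010; 0b11001101 ⊕ 0b01000010 = 0b10001111.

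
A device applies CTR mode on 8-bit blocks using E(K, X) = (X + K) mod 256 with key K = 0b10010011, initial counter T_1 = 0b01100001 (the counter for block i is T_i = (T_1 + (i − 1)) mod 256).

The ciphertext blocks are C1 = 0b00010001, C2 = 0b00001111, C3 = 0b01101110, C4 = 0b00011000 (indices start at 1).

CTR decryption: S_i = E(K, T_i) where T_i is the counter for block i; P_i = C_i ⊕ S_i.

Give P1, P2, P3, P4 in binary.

P1 = 0b11100101, P2 = 0b11111010, P3 = 0b10011000, P4 = 0b11101111

P1: T = 0b01100001, S = E(K, T) = 0b11110100; 0b00010001 ⊕ 0b11110100 = 0b11100101.
P2: T = 0b01100010, S = E(K, T) = 0b11110101; 0b00001111 ⊕ 0b11110101 = 0b11111010.
P3: T = 0b01100011, S = E(K, T) = 0b11110110; 0b01101110 ⊕ 0b11110110 = 0b10011000.
P4: T = 0b01100100, S = E(K, T) = 0b11110111; 0b00011000 ⊕ 0b11110111 = 0b11101111.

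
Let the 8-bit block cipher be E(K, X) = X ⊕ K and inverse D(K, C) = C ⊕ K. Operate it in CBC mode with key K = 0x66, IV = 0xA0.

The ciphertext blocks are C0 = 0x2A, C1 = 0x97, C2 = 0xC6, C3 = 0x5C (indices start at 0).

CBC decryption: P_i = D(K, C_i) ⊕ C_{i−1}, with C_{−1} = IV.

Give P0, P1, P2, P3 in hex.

P0: D(K, 0x2A) = 0x4C; 0x4C ⊕ 0xA0 = 0xEC.
P1: D(K, 0x97) = 0xF1; 0xF1 ⊕ 0x2A = 0xDB.
P2: D(K, 0xC6) = 0xA0; 0xA0 ⊕ 0x97 = 0x37.
P3: D(K, 0x5C) = 0x3A; 0x3A ⊕ 0xC6 = 0xFC.

P0 = 0xEC, P1 = 0xDB, P2 = 0x37, P3 = 0xFC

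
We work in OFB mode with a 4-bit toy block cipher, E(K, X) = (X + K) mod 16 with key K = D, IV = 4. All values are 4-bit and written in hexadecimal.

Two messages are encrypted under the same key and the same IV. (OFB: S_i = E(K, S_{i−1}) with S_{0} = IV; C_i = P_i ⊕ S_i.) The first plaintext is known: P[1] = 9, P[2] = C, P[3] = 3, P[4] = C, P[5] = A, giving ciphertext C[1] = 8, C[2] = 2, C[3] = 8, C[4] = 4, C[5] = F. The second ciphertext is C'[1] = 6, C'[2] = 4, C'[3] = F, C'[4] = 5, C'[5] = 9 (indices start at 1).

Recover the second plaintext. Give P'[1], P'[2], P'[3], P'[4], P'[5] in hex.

In OFB with a reused IV, both messages share the same keystream S_i, so C_i ⊕ C'_i = P_i ⊕ P'_i and thus P'_i = P_i ⊕ C_i ⊕ C'_i.
P'[1]: 9 ⊕ 8 ⊕ 6 = 7.
P'[2]: C ⊕ 2 ⊕ 4 = A.
P'[3]: 3 ⊕ 8 ⊕ F = 4.
P'[4]: C ⊕ 4 ⊕ 5 = D.
P'[5]: A ⊕ F ⊕ 9 = C.

P'[1] = 7, P'[2] = A, P'[3] = 4, P'[4] = D, P'[5] = C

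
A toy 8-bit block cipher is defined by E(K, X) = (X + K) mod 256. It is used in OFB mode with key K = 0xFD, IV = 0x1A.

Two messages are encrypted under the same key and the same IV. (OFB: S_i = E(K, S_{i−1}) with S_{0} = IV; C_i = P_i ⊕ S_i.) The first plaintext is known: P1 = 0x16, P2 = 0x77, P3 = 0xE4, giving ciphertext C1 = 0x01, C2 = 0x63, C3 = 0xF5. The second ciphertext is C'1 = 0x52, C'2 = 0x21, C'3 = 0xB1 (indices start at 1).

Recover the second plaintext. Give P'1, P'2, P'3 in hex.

In OFB with a reused IV, both messages share the same keystream S_i, so C_i ⊕ C'_i = P_i ⊕ P'_i and thus P'_i = P_i ⊕ C_i ⊕ C'_i.
P'1: 0x16 ⊕ 0x01 ⊕ 0x52 = 0x45.
P'2: 0x77 ⊕ 0x63 ⊕ 0x21 = 0x35.
P'3: 0xE4 ⊕ 0xF5 ⊕ 0xB1 = 0xA0.

P'1 = 0x45, P'2 = 0x35, P'3 = 0xA0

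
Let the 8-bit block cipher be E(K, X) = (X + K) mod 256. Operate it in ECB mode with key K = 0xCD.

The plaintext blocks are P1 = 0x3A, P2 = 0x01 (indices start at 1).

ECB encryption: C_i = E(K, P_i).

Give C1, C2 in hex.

C1 = 0x07, C2 = 0xCE

C1: E(K, 0x3A) = 0x07.
C2: E(K, 0x01) = 0xCE.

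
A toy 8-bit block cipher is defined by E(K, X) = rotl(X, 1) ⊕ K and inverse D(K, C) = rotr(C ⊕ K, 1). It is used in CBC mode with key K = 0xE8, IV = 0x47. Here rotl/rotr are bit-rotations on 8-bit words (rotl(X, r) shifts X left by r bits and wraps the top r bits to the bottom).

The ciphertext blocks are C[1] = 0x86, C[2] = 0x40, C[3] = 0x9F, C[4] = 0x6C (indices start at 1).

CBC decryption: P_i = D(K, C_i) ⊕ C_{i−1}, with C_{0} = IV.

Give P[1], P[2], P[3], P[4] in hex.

P[1]: D(K, 0x86) = 0x37; 0x37 ⊕ 0x47 = 0x70.
P[2]: D(K, 0x40) = 0x54; 0x54 ⊕ 0x86 = 0xD2.
P[3]: D(K, 0x9F) = 0xBB; 0xBB ⊕ 0x40 = 0xFB.
P[4]: D(K, 0x6C) = 0x42; 0x42 ⊕ 0x9F = 0xDD.

P[1] = 0x70, P[2] = 0xD2, P[3] = 0xFB, P[4] = 0xDD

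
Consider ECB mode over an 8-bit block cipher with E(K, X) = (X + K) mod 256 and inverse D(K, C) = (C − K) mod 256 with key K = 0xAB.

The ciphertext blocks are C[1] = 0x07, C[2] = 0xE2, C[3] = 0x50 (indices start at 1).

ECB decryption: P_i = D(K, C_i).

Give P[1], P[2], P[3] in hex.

P[1]: D(K, 0x07) = 0x5C.
P[2]: D(K, 0xE2) = 0x37.
P[3]: D(K, 0x50) = 0xA5.

P[1] = 0x5C, P[2] = 0x37, P[3] = 0xA5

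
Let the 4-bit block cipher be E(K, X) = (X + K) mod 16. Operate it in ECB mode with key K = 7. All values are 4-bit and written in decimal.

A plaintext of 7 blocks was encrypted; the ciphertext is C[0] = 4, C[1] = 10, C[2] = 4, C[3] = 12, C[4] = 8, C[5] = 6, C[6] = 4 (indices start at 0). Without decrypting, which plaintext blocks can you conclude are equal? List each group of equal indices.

P[0] = P[2] = P[6]

ECB encrypts each block independently with the same key, so equal ciphertext blocks imply equal plaintext blocks.
C[0] = C[2] = C[6] = 4, so P[0] = P[2] = P[6].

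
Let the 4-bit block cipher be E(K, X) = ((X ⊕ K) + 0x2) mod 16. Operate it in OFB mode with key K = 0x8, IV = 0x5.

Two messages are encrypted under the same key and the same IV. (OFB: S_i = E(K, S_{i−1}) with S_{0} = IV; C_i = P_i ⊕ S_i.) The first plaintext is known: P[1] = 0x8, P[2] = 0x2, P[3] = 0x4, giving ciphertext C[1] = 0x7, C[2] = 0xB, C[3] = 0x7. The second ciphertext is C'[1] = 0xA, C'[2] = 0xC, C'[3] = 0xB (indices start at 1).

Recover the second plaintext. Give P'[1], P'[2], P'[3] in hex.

P'[1] = 0x5, P'[2] = 0x5, P'[3] = 0x8

In OFB with a reused IV, both messages share the same keystream S_i, so C_i ⊕ C'_i = P_i ⊕ P'_i and thus P'_i = P_i ⊕ C_i ⊕ C'_i.
P'[1]: 0x8 ⊕ 0x7 ⊕ 0xA = 0x5.
P'[2]: 0x2 ⊕ 0xB ⊕ 0xC = 0x5.
P'[3]: 0x4 ⊕ 0x7 ⊕ 0xB = 0x8.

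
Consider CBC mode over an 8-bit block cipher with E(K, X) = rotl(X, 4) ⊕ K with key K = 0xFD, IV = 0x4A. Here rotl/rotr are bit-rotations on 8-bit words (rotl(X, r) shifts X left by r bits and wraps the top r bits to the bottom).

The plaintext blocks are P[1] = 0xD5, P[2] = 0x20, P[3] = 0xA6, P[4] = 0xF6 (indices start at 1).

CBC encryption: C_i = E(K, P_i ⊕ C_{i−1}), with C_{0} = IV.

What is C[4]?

C[4] = 0x54

C[1]: P[1] ⊕ 0x4A = 0x9F; E(K, 0x9F) = 0x04.
C[2]: P[2] ⊕ 0x04 = 0x24; E(K, 0x24) = 0xBF.
C[3]: P[3] ⊕ 0xBF = 0x19; E(K, 0x19) = 0x6C.
C[4]: P[4] ⊕ 0x6C = 0x9A; E(K, 0x9A) = 0x54.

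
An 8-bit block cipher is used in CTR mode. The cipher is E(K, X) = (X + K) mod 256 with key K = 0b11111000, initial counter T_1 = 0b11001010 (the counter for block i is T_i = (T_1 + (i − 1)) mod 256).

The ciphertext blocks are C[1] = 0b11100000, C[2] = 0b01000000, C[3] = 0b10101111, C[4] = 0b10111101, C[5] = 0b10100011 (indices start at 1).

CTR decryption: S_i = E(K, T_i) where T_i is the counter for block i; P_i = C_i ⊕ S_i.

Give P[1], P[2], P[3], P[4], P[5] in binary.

P[1] = 0b00100010, P[2] = 0b10000011, P[3] = 0b01101011, P[4] = 0b01111000, P[5] = 0b01100101

P[1]: T = 0b11001010, S = E(K, T) = 0b11000010; 0b11100000 ⊕ 0b11000010 = 0b00100010.
P[2]: T = 0b11001011, S = E(K, T) = 0b11000011; 0b01000000 ⊕ 0b11000011 = 0b10000011.
P[3]: T = 0b11001100, S = E(K, T) = 0b11000100; 0b10101111 ⊕ 0b11000100 = 0b01101011.
P[4]: T = 0b11001101, S = E(K, T) = 0b11000101; 0b10111101 ⊕ 0b11000101 = 0b01111000.
P[5]: T = 0b11001110, S = E(K, T) = 0b11000110; 0b10100011 ⊕ 0b11000110 = 0b01100101.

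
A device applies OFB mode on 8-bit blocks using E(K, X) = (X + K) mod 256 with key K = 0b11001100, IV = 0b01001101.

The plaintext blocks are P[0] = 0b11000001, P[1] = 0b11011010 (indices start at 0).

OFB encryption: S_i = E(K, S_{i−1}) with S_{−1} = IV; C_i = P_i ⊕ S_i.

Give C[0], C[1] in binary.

C[0] = 0b11011000, C[1] = 0b00111111

C[0]: S = E(K, 0b01001101) = 0b00011001; 0b11000001 ⊕ 0b00011001 = 0b11011000.
C[1]: S = E(K, 0b00011001) = 0b11100101; 0b11011010 ⊕ 0b11100101 = 0b00111111.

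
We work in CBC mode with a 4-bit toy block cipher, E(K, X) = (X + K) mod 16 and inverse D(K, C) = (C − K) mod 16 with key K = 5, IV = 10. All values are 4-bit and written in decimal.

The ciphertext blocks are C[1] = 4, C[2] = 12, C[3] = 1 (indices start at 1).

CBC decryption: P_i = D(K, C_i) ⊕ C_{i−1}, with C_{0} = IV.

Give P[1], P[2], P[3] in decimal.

P[1] = 5, P[2] = 3, P[3] = 0

P[1]: D(K, 4) = 15; 15 ⊕ 10 = 5.
P[2]: D(K, 12) = 7; 7 ⊕ 4 = 3.
P[3]: D(K, 1) = 12; 12 ⊕ 12 = 0.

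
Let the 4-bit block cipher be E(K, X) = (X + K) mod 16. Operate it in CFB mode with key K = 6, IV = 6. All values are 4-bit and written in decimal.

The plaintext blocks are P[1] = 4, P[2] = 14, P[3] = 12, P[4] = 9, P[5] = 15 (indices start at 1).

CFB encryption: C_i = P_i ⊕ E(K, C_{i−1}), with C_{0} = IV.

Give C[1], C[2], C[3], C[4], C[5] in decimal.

C[1] = 8, C[2] = 0, C[3] = 10, C[4] = 9, C[5] = 0

C[1]: E(K, 6) = 12; 4 ⊕ 12 = 8.
C[2]: E(K, 8) = 14; 14 ⊕ 14 = 0.
C[3]: E(K, 0) = 6; 12 ⊕ 6 = 10.
C[4]: E(K, 10) = 0; 9 ⊕ 0 = 9.
C[5]: E(K, 9) = 15; 15 ⊕ 15 = 0.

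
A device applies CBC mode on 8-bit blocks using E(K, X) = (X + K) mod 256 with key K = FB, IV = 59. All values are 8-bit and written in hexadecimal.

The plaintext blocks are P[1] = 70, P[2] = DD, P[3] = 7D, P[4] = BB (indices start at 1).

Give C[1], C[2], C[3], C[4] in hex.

CBC encryption: C_i = E(K, P_i ⊕ C_{i−1}), with C_{0} = IV.
C[1]: P[1] ⊕ 59 = 29; E(K, 29) = 24.
C[2]: P[2] ⊕ 24 = F9; E(K, F9) = F4.
C[3]: P[3] ⊕ F4 = 89; E(K, 89) = 84.
C[4]: P[4] ⊕ 84 = 3F; E(K, 3F) = 3A.

C[1] = 24, C[2] = F4, C[3] = 84, C[4] = 3A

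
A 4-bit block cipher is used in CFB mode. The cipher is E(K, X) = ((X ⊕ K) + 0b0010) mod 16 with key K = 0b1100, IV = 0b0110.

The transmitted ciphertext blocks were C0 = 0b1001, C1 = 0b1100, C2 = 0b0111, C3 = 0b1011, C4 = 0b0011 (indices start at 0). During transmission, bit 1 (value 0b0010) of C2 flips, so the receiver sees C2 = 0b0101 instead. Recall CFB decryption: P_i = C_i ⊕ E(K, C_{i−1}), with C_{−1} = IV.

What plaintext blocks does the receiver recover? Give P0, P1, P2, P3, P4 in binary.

P0 = 0b0101, P1 = 0b1011, P2 = 0b0111, P3 = 0b0000, P4 = 0b1010

Only C2 changed, to 0b0101. In CFB, a change in C_i flips the same bit in P_i and garbles P_{i+1}. Decrypting the received ciphertext:
P0: E(K, 0b0110) = 0b1100; 0b1001 ⊕ 0b1100 = 0b0101.
P1: E(K, 0b1001) = 0b0111; 0b1100 ⊕ 0b0111 = 0b1011.
P2: E(K, 0b1100) = 0b0010; 0b0101 ⊕ 0b0010 = 0b0111.
P3: E(K, 0b0101) = 0b1011; 0b1011 ⊕ 0b1011 = 0b0000.
P4: E(K, 0b1011) = 0b1001; 0b0011 ⊕ 0b1001 = 0b1010.
Blocks that differ from the original plaintext: P2, P3.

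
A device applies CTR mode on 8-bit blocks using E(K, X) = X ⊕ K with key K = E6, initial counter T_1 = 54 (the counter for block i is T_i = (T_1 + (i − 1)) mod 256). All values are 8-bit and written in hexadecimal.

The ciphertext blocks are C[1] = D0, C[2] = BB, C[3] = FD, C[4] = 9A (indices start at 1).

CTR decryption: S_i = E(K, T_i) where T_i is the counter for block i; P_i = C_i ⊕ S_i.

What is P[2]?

P[2]: T = 55, S = E(K, T) = B3; BB ⊕ B3 = 08.

P[2] = 08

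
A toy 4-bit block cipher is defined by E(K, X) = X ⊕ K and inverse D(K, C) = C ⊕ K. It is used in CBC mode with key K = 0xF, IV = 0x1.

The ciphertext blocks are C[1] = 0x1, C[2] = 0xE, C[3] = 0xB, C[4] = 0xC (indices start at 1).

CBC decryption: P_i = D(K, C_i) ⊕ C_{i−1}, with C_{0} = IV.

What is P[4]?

P[4]: D(K, 0xC) = 0x3; 0x3 ⊕ 0xB = 0x8.

P[4] = 0x8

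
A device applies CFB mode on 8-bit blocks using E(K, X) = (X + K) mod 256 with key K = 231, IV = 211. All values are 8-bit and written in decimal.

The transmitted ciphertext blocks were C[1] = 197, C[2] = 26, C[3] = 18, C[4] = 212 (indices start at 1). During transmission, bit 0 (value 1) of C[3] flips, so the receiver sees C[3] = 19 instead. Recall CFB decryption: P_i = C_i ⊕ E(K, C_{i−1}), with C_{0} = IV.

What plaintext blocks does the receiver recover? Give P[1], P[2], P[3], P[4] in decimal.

Only C[3] changed, to 19. In CFB, a change in C_i flips the same bit in P_i and garbles P_{i+1}. Decrypting the received ciphertext:
P[1]: E(K, 211) = 186; 197 ⊕ 186 = 127.
P[2]: E(K, 197) = 172; 26 ⊕ 172 = 182.
P[3]: E(K, 26) = 1; 19 ⊕ 1 = 18.
P[4]: E(K, 19) = 250; 212 ⊕ 250 = 46.
Blocks that differ from the original plaintext: P[3], P[4].

P[1] = 127, P[2] = 182, P[3] = 18, P[4] = 46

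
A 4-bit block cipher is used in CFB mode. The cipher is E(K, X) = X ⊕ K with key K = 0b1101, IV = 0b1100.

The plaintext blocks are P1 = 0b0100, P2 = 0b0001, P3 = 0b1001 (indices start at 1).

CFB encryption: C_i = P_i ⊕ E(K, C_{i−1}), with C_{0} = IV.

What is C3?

C1: E(K, 0b1100) = 0b0001; 0b0100 ⊕ 0b0001 = 0b0101.
C2: E(K, 0b0101) = 0b1000; 0b0001 ⊕ 0b1000 = 0b1001.
C3: E(K, 0b1001) = 0b0100; 0b1001 ⊕ 0b0100 = 0b1101.

C3 = 0b1101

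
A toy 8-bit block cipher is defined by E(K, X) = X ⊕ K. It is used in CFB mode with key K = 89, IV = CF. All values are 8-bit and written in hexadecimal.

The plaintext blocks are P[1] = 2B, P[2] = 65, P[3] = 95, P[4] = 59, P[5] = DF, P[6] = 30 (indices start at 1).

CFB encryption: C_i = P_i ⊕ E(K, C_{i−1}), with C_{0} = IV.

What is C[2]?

C[1]: E(K, CF) = 46; 2B ⊕ 46 = 6D.
C[2]: E(K, 6D) = E4; 65 ⊕ E4 = 81.

C[2] = 81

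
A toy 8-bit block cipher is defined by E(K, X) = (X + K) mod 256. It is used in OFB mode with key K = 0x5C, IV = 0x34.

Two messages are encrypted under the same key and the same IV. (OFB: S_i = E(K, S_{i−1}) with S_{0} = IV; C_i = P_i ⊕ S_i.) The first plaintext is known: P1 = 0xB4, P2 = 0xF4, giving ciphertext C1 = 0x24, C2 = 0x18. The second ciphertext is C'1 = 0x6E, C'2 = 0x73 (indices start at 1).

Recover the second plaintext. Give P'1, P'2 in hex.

In OFB with a reused IV, both messages share the same keystream S_i, so C_i ⊕ C'_i = P_i ⊕ P'_i and thus P'_i = P_i ⊕ C_i ⊕ C'_i.
P'1: 0xB4 ⊕ 0x24 ⊕ 0x6E = 0xFE.
P'2: 0xF4 ⊕ 0x18 ⊕ 0x73 = 0x9F.

P'1 = 0xFE, P'2 = 0x9F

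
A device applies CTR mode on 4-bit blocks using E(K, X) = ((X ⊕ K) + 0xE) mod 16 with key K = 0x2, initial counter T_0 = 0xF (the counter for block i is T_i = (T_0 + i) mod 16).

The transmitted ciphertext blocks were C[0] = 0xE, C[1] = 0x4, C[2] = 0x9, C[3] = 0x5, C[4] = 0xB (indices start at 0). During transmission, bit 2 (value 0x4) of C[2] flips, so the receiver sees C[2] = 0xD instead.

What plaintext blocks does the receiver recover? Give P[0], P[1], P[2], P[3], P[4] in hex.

P[0] = 0x5, P[1] = 0x4, P[2] = 0xC, P[3] = 0xB, P[4] = 0x4

CTR decryption: S_i = E(K, T_i) where T_i is the counter for block i; P_i = C_i ⊕ S_i.
Only C[2] changed, to 0xD. In CTR, a change in C_i flips the same bit in P_i only; the keystream is unaffected. Decrypting the received ciphertext:
P[0]: T = 0xF, S = E(K, T) = 0xB; 0xE ⊕ 0xB = 0x5.
P[1]: T = 0x0, S = E(K, T) = 0x0; 0x4 ⊕ 0x0 = 0x4.
P[2]: T = 0x1, S = E(K, T) = 0x1; 0xD ⊕ 0x1 = 0xC.
P[3]: T = 0x2, S = E(K, T) = 0xE; 0x5 ⊕ 0xE = 0xB.
P[4]: T = 0x3, S = E(K, T) = 0xF; 0xB ⊕ 0xF = 0x4.
Blocks that differ from the original plaintext: P[2].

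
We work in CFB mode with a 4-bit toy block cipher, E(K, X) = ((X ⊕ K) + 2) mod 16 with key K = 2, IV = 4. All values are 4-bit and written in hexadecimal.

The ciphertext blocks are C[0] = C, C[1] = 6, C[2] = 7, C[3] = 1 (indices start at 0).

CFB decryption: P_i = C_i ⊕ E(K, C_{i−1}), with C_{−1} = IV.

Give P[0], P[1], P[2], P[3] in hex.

P[0]: E(K, 4) = 8; C ⊕ 8 = 4.
P[1]: E(K, C) = 0; 6 ⊕ 0 = 6.
P[2]: E(K, 6) = 6; 7 ⊕ 6 = 1.
P[3]: E(K, 7) = 7; 1 ⊕ 7 = 6.

P[0] = 4, P[1] = 6, P[2] = 1, P[3] = 6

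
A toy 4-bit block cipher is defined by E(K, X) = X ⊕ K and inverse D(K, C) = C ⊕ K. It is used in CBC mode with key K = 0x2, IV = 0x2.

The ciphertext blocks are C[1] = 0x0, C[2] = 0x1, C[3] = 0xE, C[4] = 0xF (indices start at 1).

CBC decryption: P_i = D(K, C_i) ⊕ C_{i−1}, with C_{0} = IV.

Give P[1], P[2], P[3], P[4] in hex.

P[1] = 0x0, P[2] = 0x3, P[3] = 0xD, P[4] = 0x3

P[1]: D(K, 0x0) = 0x2; 0x2 ⊕ 0x2 = 0x0.
P[2]: D(K, 0x1) = 0x3; 0x3 ⊕ 0x0 = 0x3.
P[3]: D(K, 0xE) = 0xC; 0xC ⊕ 0x1 = 0xD.
P[4]: D(K, 0xF) = 0xD; 0xD ⊕ 0xE = 0x3.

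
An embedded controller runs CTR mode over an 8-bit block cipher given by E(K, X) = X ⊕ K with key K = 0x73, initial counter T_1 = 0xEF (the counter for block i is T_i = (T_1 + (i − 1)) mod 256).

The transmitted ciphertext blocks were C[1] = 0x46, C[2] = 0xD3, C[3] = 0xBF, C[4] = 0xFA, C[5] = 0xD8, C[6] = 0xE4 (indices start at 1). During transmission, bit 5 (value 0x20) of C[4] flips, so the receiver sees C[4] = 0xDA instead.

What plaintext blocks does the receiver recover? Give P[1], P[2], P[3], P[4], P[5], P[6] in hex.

CTR decryption: S_i = E(K, T_i) where T_i is the counter for block i; P_i = C_i ⊕ S_i.
Only C[4] changed, to 0xDA. In CTR, a change in C_i flips the same bit in P_i only; the keystream is unaffected. Decrypting the received ciphertext:
P[1]: T = 0xEF, S = E(K, T) = 0x9C; 0x46 ⊕ 0x9C = 0xDA.
P[2]: T = 0xF0, S = E(K, T) = 0x83; 0xD3 ⊕ 0x83 = 0x50.
P[3]: T = 0xF1, S = E(K, T) = 0x82; 0xBF ⊕ 0x82 = 0x3D.
P[4]: T = 0xF2, S = E(K, T) = 0x81; 0xDA ⊕ 0x81 = 0x5B.
P[5]: T = 0xF3, S = E(K, T) = 0x80; 0xD8 ⊕ 0x80 = 0x58.
P[6]: T = 0xF4, S = E(K, T) = 0x87; 0xE4 ⊕ 0x87 = 0x63.
Blocks that differ from the original plaintext: P[4].

P[1] = 0xDA, P[2] = 0x50, P[3] = 0x3D, P[4] = 0x5B, P[5] = 0x58, P[6] = 0x63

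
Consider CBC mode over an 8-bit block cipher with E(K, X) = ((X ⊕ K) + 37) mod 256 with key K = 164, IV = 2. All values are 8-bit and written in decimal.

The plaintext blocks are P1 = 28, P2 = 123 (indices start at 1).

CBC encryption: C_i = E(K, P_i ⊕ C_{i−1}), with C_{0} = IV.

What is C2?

C2 = 37

C1: P1 ⊕ 2 = 30; E(K, 30) = 223.
C2: P2 ⊕ 223 = 164; E(K, 164) = 37.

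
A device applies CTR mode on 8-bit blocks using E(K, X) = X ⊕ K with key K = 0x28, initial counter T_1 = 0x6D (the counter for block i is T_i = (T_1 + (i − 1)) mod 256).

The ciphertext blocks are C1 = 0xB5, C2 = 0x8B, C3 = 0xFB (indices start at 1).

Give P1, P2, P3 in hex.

CTR decryption: S_i = E(K, T_i) where T_i is the counter for block i; P_i = C_i ⊕ S_i.
P1: T = 0x6D, S = E(K, T) = 0x45; 0xB5 ⊕ 0x45 = 0xF0.
P2: T = 0x6E, S = E(K, T) = 0x46; 0x8B ⊕ 0x46 = 0xCD.
P3: T = 0x6F, S = E(K, T) = 0x47; 0xFB ⊕ 0x47 = 0xBC.

P1 = 0xF0, P2 = 0xCD, P3 = 0xBC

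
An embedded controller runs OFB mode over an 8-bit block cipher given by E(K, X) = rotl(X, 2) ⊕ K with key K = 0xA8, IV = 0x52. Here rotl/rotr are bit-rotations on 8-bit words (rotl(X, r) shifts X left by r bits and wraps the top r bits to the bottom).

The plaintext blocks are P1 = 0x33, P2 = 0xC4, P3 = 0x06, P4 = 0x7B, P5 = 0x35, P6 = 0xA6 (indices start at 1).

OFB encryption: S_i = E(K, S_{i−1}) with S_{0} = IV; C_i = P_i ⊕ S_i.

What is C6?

C1: S = E(K, 0x52) = 0xE1; 0x33 ⊕ 0xE1 = 0xD2.
C2: S = E(K, 0xE1) = 0x2F; 0xC4 ⊕ 0x2F = 0xEB.
C3: S = E(K, 0x2F) = 0x14; 0x06 ⊕ 0x14 = 0x12.
C4: S = E(K, 0x14) = 0xF8; 0x7B ⊕ 0xF8 = 0x83.
C5: S = E(K, 0xF8) = 0x4B; 0x35 ⊕ 0x4B = 0x7E.
C6: S = E(K, 0x4B) = 0x85; 0xA6 ⊕ 0x85 = 0x23.

C6 = 0x23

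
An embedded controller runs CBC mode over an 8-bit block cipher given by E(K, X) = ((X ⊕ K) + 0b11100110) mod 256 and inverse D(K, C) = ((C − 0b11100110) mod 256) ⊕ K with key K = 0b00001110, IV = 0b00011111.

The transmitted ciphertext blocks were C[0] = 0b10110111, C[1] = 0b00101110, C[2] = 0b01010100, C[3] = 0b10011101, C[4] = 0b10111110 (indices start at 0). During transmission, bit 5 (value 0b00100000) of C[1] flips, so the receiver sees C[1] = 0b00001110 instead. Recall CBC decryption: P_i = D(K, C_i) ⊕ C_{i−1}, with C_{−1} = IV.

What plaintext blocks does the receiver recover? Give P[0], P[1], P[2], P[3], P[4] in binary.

P[0] = 0b11000000, P[1] = 0b10010001, P[2] = 0b01101110, P[3] = 0b11101101, P[4] = 0b01001011

Only C[1] changed, to 0b00001110. In CBC, a change in C_i garbles P_i and flips the same bit in P_{i+1}. Decrypting the received ciphertext:
P[0]: D(K, 0b10110111) = 0b11011111; 0b11011111 ⊕ 0b00011111 = 0b11000000.
P[1]: D(K, 0b00001110) = 0b00100110; 0b00100110 ⊕ 0b10110111 = 0b10010001.
P[2]: D(K, 0b01010100) = 0b01100000; 0b01100000 ⊕ 0b00001110 = 0b01101110.
P[3]: D(K, 0b10011101) = 0b10111001; 0b10111001 ⊕ 0b01010100 = 0b11101101.
P[4]: D(K, 0b10111110) = 0b11010110; 0b11010110 ⊕ 0b10011101 = 0b01001011.
Blocks that differ from the original plaintext: P[1], P[2].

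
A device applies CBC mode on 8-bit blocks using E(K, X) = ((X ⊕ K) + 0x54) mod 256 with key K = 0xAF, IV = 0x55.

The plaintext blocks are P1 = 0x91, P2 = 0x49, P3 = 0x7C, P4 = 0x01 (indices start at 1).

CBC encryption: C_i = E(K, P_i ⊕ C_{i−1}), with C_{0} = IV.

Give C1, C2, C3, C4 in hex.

C1 = 0xBF, C2 = 0xAD, C3 = 0xD2, C4 = 0xD0

C1: P1 ⊕ 0x55 = 0xC4; E(K, 0xC4) = 0xBF.
C2: P2 ⊕ 0xBF = 0xF6; E(K, 0xF6) = 0xAD.
C3: P3 ⊕ 0xAD = 0xD1; E(K, 0xD1) = 0xD2.
C4: P4 ⊕ 0xD2 = 0xD3; E(K, 0xD3) = 0xD0.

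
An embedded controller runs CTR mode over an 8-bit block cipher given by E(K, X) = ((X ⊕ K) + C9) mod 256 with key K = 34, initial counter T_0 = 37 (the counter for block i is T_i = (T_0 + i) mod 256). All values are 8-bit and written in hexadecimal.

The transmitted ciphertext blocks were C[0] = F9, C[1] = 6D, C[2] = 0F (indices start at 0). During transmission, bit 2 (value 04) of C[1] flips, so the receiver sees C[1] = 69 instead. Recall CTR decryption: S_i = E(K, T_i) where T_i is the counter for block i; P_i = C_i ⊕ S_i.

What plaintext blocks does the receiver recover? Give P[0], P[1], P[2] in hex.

Only C[1] changed, to 69. In CTR, a change in C_i flips the same bit in P_i only; the keystream is unaffected. Decrypting the received ciphertext:
P[0]: T = 37, S = E(K, T) = CC; F9 ⊕ CC = 35.
P[1]: T = 38, S = E(K, T) = D5; 69 ⊕ D5 = BC.
P[2]: T = 39, S = E(K, T) = D6; 0F ⊕ D6 = D9.
Blocks that differ from the original plaintext: P[1].

P[0] = 35, P[1] = BC, P[2] = D9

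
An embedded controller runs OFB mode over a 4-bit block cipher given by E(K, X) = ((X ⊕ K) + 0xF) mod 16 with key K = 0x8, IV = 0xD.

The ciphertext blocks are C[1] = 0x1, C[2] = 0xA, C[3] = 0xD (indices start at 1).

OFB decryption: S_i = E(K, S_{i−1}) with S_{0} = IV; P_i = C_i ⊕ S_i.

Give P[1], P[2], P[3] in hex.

P[1] = 0x5, P[2] = 0x1, P[3] = 0xF

P[1]: S = E(K, 0xD) = 0x4; 0x1 ⊕ 0x4 = 0x5.
P[2]: S = E(K, 0x4) = 0xB; 0xA ⊕ 0xB = 0x1.
P[3]: S = E(K, 0xB) = 0x2; 0xD ⊕ 0x2 = 0xF.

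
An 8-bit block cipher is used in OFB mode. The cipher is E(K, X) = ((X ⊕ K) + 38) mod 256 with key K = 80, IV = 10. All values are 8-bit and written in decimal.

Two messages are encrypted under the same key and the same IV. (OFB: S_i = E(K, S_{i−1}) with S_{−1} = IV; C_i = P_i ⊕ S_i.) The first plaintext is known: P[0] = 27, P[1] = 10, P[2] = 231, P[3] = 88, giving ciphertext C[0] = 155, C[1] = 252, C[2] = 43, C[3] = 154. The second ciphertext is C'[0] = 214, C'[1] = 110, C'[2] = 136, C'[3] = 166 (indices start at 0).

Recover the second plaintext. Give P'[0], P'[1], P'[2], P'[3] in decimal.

In OFB with a reused IV, both messages share the same keystream S_i, so C_i ⊕ C'_i = P_i ⊕ P'_i and thus P'_i = P_i ⊕ C_i ⊕ C'_i.
P'[0]: 27 ⊕ 155 ⊕ 214 = 86.
P'[1]: 10 ⊕ 252 ⊕ 110 = 152.
P'[2]: 231 ⊕ 43 ⊕ 136 = 68.
P'[3]: 88 ⊕ 154 ⊕ 166 = 100.

P'[0] = 86, P'[1] = 152, P'[2] = 68, P'[3] = 100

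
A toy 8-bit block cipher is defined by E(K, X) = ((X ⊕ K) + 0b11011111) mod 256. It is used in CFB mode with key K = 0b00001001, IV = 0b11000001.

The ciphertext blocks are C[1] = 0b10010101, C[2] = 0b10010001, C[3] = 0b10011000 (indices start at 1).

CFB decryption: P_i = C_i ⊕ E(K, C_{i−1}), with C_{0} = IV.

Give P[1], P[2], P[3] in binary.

P[1]: E(K, 0b11000001) = 0b10100111; 0b10010101 ⊕ 0b10100111 = 0b00110010.
P[2]: E(K, 0b10010101) = 0b01111011; 0b10010001 ⊕ 0b01111011 = 0b11101010.
P[3]: E(K, 0b10010001) = 0b01110111; 0b10011000 ⊕ 0b01110111 = 0b11101111.

P[1] = 0b00110010, P[2] = 0b11101010, P[3] = 0b11101111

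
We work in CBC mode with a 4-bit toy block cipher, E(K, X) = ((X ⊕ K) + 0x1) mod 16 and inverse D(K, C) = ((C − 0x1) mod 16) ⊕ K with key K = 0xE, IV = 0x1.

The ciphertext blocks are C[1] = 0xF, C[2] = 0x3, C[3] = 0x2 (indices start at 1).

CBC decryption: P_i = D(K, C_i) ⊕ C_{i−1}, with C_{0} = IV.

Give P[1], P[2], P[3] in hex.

P[1] = 0x1, P[2] = 0x3, P[3] = 0xC

P[1]: D(K, 0xF) = 0x0; 0x0 ⊕ 0x1 = 0x1.
P[2]: D(K, 0x3) = 0xC; 0xC ⊕ 0xF = 0x3.
P[3]: D(K, 0x2) = 0xF; 0xF ⊕ 0x3 = 0xC.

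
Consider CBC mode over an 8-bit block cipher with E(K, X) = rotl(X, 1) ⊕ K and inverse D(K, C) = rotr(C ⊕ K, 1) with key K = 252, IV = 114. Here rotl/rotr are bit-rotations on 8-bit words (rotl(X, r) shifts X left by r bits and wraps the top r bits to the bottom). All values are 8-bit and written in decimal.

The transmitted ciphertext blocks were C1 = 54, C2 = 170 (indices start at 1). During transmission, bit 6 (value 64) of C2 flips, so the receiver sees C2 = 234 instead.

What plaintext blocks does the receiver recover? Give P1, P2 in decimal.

CBC decryption: P_i = D(K, C_i) ⊕ C_{i−1}, with C_{0} = IV.
Only C2 changed, to 234. In CBC, a change in C_i garbles P_i and flips the same bit in P_{i+1}. Decrypting the received ciphertext:
P1: D(K, 54) = 101; 101 ⊕ 114 = 23.
P2: D(K, 234) = 11; 11 ⊕ 54 = 61.
Blocks that differ from the original plaintext: P2.

P1 = 23, P2 = 61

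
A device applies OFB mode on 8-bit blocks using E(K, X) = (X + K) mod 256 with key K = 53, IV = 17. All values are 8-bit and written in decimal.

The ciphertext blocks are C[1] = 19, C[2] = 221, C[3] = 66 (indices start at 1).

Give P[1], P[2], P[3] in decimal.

OFB decryption: S_i = E(K, S_{i−1}) with S_{0} = IV; P_i = C_i ⊕ S_i.
P[1]: S = E(K, 17) = 70; 19 ⊕ 70 = 85.
P[2]: S = E(K, 70) = 123; 221 ⊕ 123 = 166.
P[3]: S = E(K, 123) = 176; 66 ⊕ 176 = 242.

P[1] = 85, P[2] = 166, P[3] = 242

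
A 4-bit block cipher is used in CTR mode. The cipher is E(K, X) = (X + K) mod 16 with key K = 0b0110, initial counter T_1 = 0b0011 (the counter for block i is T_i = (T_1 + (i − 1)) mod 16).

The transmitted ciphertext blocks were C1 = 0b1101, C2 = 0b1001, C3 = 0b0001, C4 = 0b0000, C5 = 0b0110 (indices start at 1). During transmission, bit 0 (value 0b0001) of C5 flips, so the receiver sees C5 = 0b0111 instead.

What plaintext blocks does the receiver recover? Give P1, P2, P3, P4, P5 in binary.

P1 = 0b0100, P2 = 0b0011, P3 = 0b1010, P4 = 0b1100, P5 = 0b1010

CTR decryption: S_i = E(K, T_i) where T_i is the counter for block i; P_i = C_i ⊕ S_i.
Only C5 changed, to 0b0111. In CTR, a change in C_i flips the same bit in P_i only; the keystream is unaffected. Decrypting the received ciphertext:
P1: T = 0b0011, S = E(K, T) = 0b1001; 0b1101 ⊕ 0b1001 = 0b0100.
P2: T = 0b0100, S = E(K, T) = 0b1010; 0b1001 ⊕ 0b1010 = 0b0011.
P3: T = 0b0101, S = E(K, T) = 0b1011; 0b0001 ⊕ 0b1011 = 0b1010.
P4: T = 0b0110, S = E(K, T) = 0b1100; 0b0000 ⊕ 0b1100 = 0b1100.
P5: T = 0b0111, S = E(K, T) = 0b1101; 0b0111 ⊕ 0b1101 = 0b1010.
Blocks that differ from the original plaintext: P5.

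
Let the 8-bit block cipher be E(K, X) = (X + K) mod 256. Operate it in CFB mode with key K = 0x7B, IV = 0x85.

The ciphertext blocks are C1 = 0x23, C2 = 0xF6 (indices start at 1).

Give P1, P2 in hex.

CFB decryption: P_i = C_i ⊕ E(K, C_{i−1}), with C_{0} = IV.
P1: E(K, 0x85) = 0x00; 0x23 ⊕ 0x00 = 0x23.
P2: E(K, 0x23) = 0x9E; 0xF6 ⊕ 0x9E = 0x68.

P1 = 0x23, P2 = 0x68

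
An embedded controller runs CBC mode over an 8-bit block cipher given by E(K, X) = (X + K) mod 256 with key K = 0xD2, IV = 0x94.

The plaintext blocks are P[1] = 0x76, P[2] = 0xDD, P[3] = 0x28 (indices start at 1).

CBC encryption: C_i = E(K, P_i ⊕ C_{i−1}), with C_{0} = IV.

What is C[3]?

C[1]: P[1] ⊕ 0x94 = 0xE2; E(K, 0xE2) = 0xB4.
C[2]: P[2] ⊕ 0xB4 = 0x69; E(K, 0x69) = 0x3B.
C[3]: P[3] ⊕ 0x3B = 0x13; E(K, 0x13) = 0xE5.

C[3] = 0xE5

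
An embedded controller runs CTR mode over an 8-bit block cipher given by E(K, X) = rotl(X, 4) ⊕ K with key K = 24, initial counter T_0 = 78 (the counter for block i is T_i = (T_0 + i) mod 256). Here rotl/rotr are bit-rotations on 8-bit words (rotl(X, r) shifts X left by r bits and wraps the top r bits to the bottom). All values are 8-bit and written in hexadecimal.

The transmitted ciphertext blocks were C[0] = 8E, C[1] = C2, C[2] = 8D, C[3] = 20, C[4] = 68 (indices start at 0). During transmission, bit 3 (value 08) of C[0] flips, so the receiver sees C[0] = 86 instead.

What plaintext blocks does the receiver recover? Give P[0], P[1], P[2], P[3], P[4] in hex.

P[0] = 25, P[1] = 71, P[2] = 0E, P[3] = B3, P[4] = 8B

CTR decryption: S_i = E(K, T_i) where T_i is the counter for block i; P_i = C_i ⊕ S_i.
Only C[0] changed, to 86. In CTR, a change in C_i flips the same bit in P_i only; the keystream is unaffected. Decrypting the received ciphertext:
P[0]: T = 78, S = E(K, T) = A3; 86 ⊕ A3 = 25.
P[1]: T = 79, S = E(K, T) = B3; C2 ⊕ B3 = 71.
P[2]: T = 7A, S = E(K, T) = 83; 8D ⊕ 83 = 0E.
P[3]: T = 7B, S = E(K, T) = 93; 20 ⊕ 93 = B3.
P[4]: T = 7C, S = E(K, T) = E3; 68 ⊕ E3 = 8B.
Blocks that differ from the original plaintext: P[0].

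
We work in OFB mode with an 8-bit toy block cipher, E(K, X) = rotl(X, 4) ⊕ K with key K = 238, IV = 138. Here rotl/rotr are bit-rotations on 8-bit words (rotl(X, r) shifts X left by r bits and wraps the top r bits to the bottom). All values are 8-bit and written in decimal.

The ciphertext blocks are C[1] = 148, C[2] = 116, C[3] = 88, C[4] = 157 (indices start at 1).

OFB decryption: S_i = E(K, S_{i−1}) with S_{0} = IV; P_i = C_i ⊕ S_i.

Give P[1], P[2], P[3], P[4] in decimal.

P[1]: S = E(K, 138) = 70; 148 ⊕ 70 = 210.
P[2]: S = E(K, 70) = 138; 116 ⊕ 138 = 254.
P[3]: S = E(K, 138) = 70; 88 ⊕ 70 = 30.
P[4]: S = E(K, 70) = 138; 157 ⊕ 138 = 23.

P[1] = 210, P[2] = 254, P[3] = 30, P[4] = 23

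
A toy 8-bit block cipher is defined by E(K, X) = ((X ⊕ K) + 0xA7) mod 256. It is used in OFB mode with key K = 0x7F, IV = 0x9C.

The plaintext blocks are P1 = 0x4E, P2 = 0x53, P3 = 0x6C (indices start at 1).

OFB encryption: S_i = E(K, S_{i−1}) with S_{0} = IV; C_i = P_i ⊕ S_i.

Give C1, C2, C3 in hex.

C1 = 0xC4, C2 = 0xCF, C3 = 0xE6

C1: S = E(K, 0x9C) = 0x8A; 0x4E ⊕ 0x8A = 0xC4.
C2: S = E(K, 0x8A) = 0x9C; 0x53 ⊕ 0x9C = 0xCF.
C3: S = E(K, 0x9C) = 0x8A; 0x6C ⊕ 0x8A = 0xE6.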